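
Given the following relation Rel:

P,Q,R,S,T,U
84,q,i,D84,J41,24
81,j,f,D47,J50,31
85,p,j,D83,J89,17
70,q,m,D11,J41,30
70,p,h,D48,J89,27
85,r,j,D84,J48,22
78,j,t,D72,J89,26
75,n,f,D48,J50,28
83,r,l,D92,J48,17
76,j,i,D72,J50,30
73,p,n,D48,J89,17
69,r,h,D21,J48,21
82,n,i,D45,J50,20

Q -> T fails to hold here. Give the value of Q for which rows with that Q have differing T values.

Q=q: 2 rows → T = J41, J41 ✓
Q=j: 3 rows → T takes values {J50, J89} — violation
Q=p: 3 rows → T = J89, J89, J89 ✓
Q=r: 3 rows → T = J48, J48, J48 ✓
Q=n: 2 rows → T = J50, J50 ✓
The only Q value with inconsistent T is Q=j.

j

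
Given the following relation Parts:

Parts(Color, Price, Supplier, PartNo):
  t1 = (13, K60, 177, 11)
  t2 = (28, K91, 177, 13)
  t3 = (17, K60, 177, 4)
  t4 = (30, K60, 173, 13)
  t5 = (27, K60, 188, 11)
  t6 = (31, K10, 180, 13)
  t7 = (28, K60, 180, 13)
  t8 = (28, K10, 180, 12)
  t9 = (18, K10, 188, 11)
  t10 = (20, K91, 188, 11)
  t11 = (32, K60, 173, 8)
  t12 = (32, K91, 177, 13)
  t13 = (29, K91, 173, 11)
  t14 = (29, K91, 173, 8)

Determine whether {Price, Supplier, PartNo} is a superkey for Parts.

No

Rows 2 and 12 have the same {Price, Supplier, PartNo} value (Price=K91, Supplier=177, PartNo=13) but are distinct tuples, so {Price, Supplier, PartNo} does not determine every attribute — not a superkey.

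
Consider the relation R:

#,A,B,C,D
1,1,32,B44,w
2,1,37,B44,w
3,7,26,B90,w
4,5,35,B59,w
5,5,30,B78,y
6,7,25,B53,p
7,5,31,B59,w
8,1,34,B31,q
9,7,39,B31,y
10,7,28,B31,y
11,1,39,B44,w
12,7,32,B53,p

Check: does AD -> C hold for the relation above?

Yes

(A=1, D=w): rows 1, 2, 11 → C = B44, B44, B44 ✓
(A=7, D=w): row 3 → C = B90 ✓
(A=5, D=w): rows 4, 7 → C = B59, B59 ✓
(A=5, D=y): row 5 → C = B78 ✓
(A=7, D=p): rows 6, 12 → C = B53, B53 ✓
(A=1, D=q): row 8 → C = B31 ✓
(A=7, D=y): rows 9, 10 → C = B31, B31 ✓
Every AD value is associated with a single C value, so AD -> C holds.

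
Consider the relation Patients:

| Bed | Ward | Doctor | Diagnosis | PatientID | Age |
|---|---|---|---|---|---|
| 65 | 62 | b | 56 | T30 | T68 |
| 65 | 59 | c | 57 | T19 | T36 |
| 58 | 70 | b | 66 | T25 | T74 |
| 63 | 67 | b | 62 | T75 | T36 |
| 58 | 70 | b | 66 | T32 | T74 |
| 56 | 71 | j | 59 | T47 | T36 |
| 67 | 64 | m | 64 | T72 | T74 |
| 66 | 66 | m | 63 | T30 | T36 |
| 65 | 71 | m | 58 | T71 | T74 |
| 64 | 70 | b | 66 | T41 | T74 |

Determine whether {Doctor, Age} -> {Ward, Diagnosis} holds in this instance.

(Doctor=b, Age=T68): 1 row → {Ward,Diagnosis} = (62, 56) ✓
(Doctor=c, Age=T36): 1 row → {Ward,Diagnosis} = (59, 57) ✓
(Doctor=b, Age=T74): 3 rows → {Ward,Diagnosis} = (70, 66), (70, 66), (70, 66) ✓
(Doctor=b, Age=T36): 1 row → {Ward,Diagnosis} = (67, 62) ✓
(Doctor=j, Age=T36): 1 row → {Ward,Diagnosis} = (71, 59) ✓
(Doctor=m, Age=T74): 2 rows → {Ward,Diagnosis} takes values {(64, 64), (71, 58)} — violation
(Doctor=m, Age=T36): 1 row → {Ward,Diagnosis} = (66, 63) ✓
Two rows agree on {Doctor, Age} but differ on {Ward, Diagnosis}, so {Doctor, Age} -> {Ward, Diagnosis} does not hold.

No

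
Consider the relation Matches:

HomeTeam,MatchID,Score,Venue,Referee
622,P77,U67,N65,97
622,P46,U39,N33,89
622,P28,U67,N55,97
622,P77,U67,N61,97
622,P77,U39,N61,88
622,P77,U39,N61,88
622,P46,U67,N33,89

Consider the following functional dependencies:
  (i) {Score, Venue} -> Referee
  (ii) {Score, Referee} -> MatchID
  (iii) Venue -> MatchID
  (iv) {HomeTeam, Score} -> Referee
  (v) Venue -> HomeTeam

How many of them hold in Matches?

(i) {Score, Venue} -> Referee: every LHS value maps to a single RHS value — holds.
(ii) {Score, Referee} -> MatchID: (Score=U67, Referee=97): 3 rows → MatchID takes values {P77, P28} — violation — fails.
(iii) Venue -> MatchID: every LHS value maps to a single RHS value — holds.
(iv) {HomeTeam, Score} -> Referee: (HomeTeam=622, Score=U67): 4 rows → Referee takes values {97, 89} — violation; (HomeTeam=622, Score=U39): 3 rows → Referee takes values {89, 88} — violation — fails.
(v) Venue -> HomeTeam: every LHS value maps to a single RHS value — holds.
3 of the 5 dependencies hold.

3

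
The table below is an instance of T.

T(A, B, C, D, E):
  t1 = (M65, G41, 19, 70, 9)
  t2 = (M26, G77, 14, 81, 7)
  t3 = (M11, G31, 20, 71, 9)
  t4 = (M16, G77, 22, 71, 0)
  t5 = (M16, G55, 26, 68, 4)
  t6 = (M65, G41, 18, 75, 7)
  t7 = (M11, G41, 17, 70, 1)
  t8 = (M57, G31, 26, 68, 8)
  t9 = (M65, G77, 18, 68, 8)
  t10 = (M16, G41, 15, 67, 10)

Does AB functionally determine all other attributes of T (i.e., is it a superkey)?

Rows 1 and 6 have the same AB value (A=M65, B=G41) but are distinct tuples, so AB does not determine every attribute — not a superkey.

No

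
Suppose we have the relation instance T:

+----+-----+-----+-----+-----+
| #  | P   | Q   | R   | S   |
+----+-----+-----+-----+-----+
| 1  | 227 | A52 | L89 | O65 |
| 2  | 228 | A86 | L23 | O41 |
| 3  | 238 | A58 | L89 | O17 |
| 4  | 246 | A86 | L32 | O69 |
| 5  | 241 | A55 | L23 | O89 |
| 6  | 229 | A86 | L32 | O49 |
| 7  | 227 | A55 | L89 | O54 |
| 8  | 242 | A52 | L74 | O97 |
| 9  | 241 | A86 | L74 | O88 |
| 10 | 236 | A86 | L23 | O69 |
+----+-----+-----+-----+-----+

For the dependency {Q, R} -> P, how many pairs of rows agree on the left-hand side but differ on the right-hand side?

2

(Q=A86, R=L23): violating pairs (2,10) — 1 pair.
(Q=A86, R=L32): violating pairs (4,6) — 1 pair.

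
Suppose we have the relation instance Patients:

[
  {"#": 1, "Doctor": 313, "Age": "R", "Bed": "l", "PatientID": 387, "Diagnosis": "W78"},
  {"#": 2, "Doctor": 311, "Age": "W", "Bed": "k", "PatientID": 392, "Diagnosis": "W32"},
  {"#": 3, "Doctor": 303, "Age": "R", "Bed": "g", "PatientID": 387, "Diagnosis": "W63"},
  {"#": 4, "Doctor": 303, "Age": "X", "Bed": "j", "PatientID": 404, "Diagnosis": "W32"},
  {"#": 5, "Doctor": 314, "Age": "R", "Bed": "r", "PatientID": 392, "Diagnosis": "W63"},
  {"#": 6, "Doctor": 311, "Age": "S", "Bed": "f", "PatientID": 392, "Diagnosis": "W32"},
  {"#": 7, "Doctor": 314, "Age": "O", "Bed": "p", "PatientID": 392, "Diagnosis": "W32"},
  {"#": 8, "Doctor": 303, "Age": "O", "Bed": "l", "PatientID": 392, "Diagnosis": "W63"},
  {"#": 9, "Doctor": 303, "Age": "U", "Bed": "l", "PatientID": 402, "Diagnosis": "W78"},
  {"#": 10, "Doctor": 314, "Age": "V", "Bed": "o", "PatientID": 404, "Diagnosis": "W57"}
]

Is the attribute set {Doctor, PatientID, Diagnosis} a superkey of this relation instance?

No

Rows 2 and 6 have the same {Doctor, PatientID, Diagnosis} value (Doctor=311, PatientID=392, Diagnosis=W32) but are distinct tuples, so {Doctor, PatientID, Diagnosis} does not determine every attribute — not a superkey.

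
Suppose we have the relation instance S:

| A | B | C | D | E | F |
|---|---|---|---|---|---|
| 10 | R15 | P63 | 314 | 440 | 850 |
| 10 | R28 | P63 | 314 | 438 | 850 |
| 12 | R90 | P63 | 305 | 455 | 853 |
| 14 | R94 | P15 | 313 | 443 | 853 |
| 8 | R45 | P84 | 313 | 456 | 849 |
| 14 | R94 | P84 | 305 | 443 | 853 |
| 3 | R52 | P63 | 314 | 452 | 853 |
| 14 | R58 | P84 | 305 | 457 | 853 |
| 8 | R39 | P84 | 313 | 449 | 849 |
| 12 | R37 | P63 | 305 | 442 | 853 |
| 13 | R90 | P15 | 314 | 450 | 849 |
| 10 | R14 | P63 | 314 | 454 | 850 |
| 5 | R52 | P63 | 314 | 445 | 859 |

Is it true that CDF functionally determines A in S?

Yes

(C=P63, D=314, F=850): 3 rows → A = 10, 10, 10 ✓
(C=P63, D=305, F=853): 2 rows → A = 12, 12 ✓
(C=P15, D=313, F=853): 1 row → A = 14 ✓
(C=P84, D=313, F=849): 2 rows → A = 8, 8 ✓
(C=P84, D=305, F=853): 2 rows → A = 14, 14 ✓
(C=P63, D=314, F=853): 1 row → A = 3 ✓
(C=P15, D=314, F=849): 1 row → A = 13 ✓
(C=P63, D=314, F=859): 1 row → A = 5 ✓
Every CDF value is associated with a single A value, so CDF -> A holds.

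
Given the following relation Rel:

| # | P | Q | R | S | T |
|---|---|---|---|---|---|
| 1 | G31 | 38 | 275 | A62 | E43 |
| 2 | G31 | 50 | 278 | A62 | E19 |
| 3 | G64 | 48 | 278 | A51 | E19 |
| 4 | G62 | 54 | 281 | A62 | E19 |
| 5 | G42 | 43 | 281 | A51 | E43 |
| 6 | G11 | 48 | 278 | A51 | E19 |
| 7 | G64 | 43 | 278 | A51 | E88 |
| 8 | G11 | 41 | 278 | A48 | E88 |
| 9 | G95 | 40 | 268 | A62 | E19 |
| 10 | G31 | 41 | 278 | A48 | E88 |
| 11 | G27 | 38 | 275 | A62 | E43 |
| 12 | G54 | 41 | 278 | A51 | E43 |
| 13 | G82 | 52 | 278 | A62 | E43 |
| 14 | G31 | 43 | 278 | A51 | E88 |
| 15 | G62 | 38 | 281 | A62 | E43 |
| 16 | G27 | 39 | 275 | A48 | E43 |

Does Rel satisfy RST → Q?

(R=275, S=A62, T=E43): rows 1, 11 → Q = 38, 38 ✓
(R=278, S=A62, T=E19): row 2 → Q = 50 ✓
(R=278, S=A51, T=E19): rows 3, 6 → Q = 48, 48 ✓
(R=281, S=A62, T=E19): row 4 → Q = 54 ✓
(R=281, S=A51, T=E43): row 5 → Q = 43 ✓
(R=278, S=A51, T=E88): rows 7, 14 → Q = 43, 43 ✓
(R=278, S=A48, T=E88): rows 8, 10 → Q = 41, 41 ✓
(R=268, S=A62, T=E19): row 9 → Q = 40 ✓
(R=278, S=A51, T=E43): row 12 → Q = 41 ✓
(R=278, S=A62, T=E43): row 13 → Q = 52 ✓
(R=281, S=A62, T=E43): row 15 → Q = 38 ✓
(R=275, S=A48, T=E43): row 16 → Q = 39 ✓
Every RST value is associated with a single Q value, so RST → Q holds.

Yes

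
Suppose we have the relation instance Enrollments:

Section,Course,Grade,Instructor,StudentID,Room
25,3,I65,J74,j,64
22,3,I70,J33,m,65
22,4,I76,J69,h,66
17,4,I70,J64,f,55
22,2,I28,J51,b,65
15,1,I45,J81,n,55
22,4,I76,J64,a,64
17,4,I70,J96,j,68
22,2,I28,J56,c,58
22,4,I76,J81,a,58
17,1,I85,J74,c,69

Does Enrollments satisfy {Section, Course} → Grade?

(Section=25, Course=3): 1 row → Grade = I65 ✓
(Section=22, Course=3): 1 row → Grade = I70 ✓
(Section=22, Course=4): 3 rows → Grade = I76, I76, I76 ✓
(Section=17, Course=4): 2 rows → Grade = I70, I70 ✓
(Section=22, Course=2): 2 rows → Grade = I28, I28 ✓
(Section=15, Course=1): 1 row → Grade = I45 ✓
(Section=17, Course=1): 1 row → Grade = I85 ✓
Every {Section, Course} value is associated with a single Grade value, so {Section, Course} → Grade holds.

Yes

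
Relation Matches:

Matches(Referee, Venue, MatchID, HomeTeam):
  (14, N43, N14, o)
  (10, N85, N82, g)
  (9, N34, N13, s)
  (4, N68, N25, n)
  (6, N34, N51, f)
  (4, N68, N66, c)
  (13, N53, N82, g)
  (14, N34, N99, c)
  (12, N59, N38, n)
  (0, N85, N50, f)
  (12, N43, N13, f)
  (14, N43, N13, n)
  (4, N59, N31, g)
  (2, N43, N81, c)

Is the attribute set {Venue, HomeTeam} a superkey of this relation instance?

All 14 rows have distinct {Venue, HomeTeam} values, so {Venue, HomeTeam} → (all attributes) holds and {Venue, HomeTeam} is a superkey.

Yes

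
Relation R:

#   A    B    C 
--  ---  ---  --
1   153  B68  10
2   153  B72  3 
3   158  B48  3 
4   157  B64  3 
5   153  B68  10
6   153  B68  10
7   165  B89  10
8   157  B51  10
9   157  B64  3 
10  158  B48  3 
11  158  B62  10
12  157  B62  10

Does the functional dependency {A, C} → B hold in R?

No

(A=153, C=10): rows 1, 5, 6 → B = B68, B68, B68 ✓
(A=153, C=3): row 2 → B = B72 ✓
(A=158, C=3): rows 3, 10 → B = B48, B48 ✓
(A=157, C=3): rows 4, 9 → B = B64, B64 ✓
(A=165, C=10): row 7 → B = B89 ✓
(A=157, C=10): rows 8, 12 → B takes values {B51, B62} — violation
(A=158, C=10): row 11 → B = B62 ✓
Two rows agree on {A, C} but differ on B, so {A, C} → B does not hold.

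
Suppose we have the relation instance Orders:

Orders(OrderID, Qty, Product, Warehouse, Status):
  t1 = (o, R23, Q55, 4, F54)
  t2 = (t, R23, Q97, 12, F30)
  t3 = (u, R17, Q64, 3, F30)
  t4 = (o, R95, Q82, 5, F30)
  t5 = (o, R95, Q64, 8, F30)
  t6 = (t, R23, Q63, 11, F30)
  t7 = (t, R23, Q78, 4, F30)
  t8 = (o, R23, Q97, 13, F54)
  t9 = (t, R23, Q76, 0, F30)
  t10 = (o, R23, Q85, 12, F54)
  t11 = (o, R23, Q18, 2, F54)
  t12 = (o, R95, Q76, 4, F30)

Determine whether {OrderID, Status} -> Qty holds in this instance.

Yes

(OrderID=o, Status=F54): rows 1, 8, 10, 11 → Qty = R23, R23, R23, R23 ✓
(OrderID=t, Status=F30): rows 2, 6, 7, 9 → Qty = R23, R23, R23, R23 ✓
(OrderID=u, Status=F30): row 3 → Qty = R17 ✓
(OrderID=o, Status=F30): rows 4, 5, 12 → Qty = R95, R95, R95 ✓
Every {OrderID, Status} value is associated with a single Qty value, so {OrderID, Status} -> Qty holds.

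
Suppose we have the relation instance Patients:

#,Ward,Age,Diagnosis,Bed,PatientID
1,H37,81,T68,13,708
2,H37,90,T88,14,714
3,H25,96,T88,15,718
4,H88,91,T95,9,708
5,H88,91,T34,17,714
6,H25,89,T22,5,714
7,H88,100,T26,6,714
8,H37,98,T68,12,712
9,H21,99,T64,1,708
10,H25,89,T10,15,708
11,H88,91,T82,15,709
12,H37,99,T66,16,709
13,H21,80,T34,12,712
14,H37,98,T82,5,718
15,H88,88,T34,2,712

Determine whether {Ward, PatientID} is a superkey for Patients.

No

Rows 5 and 7 have the same {Ward, PatientID} value (Ward=H88, PatientID=714) but are distinct tuples, so {Ward, PatientID} does not determine every attribute — not a superkey.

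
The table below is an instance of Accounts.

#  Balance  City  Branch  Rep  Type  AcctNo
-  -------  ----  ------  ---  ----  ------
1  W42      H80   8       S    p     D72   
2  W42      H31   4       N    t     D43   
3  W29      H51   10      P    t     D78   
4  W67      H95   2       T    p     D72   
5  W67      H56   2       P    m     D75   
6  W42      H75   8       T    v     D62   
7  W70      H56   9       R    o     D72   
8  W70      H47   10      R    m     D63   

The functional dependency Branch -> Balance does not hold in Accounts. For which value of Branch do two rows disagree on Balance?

10

Branch=8: rows 1, 6 → Balance = W42, W42 ✓
Branch=4: row 2 → Balance = W42 ✓
Branch=10: rows 3, 8 → Balance takes values {W29, W70} — violation
Branch=2: rows 4, 5 → Balance = W67, W67 ✓
Branch=9: row 7 → Balance = W70 ✓
The only Branch value with inconsistent Balance is Branch=10.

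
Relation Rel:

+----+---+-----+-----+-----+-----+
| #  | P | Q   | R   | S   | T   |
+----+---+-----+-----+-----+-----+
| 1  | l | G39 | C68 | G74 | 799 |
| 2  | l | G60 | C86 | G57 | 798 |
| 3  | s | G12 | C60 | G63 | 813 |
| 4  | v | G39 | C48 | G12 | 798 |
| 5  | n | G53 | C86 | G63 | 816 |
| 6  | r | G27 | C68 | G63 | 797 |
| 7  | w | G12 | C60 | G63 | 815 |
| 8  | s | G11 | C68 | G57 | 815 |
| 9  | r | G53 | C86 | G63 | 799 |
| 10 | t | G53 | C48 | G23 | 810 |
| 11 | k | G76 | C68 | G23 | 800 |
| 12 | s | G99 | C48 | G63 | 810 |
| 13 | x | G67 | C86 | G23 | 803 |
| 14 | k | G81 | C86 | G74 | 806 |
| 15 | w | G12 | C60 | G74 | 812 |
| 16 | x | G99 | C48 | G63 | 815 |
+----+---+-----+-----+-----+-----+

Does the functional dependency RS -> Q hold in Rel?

(R=C68, S=G74): row 1 → Q = G39 ✓
(R=C86, S=G57): row 2 → Q = G60 ✓
(R=C60, S=G63): rows 3, 7 → Q = G12, G12 ✓
(R=C48, S=G12): row 4 → Q = G39 ✓
(R=C86, S=G63): rows 5, 9 → Q = G53, G53 ✓
(R=C68, S=G63): row 6 → Q = G27 ✓
(R=C68, S=G57): row 8 → Q = G11 ✓
(R=C48, S=G23): row 10 → Q = G53 ✓
(R=C68, S=G23): row 11 → Q = G76 ✓
(R=C48, S=G63): rows 12, 16 → Q = G99, G99 ✓
(R=C86, S=G23): row 13 → Q = G67 ✓
(R=C86, S=G74): row 14 → Q = G81 ✓
(R=C60, S=G74): row 15 → Q = G12 ✓
Every RS value is associated with a single Q value, so RS -> Q holds.

Yes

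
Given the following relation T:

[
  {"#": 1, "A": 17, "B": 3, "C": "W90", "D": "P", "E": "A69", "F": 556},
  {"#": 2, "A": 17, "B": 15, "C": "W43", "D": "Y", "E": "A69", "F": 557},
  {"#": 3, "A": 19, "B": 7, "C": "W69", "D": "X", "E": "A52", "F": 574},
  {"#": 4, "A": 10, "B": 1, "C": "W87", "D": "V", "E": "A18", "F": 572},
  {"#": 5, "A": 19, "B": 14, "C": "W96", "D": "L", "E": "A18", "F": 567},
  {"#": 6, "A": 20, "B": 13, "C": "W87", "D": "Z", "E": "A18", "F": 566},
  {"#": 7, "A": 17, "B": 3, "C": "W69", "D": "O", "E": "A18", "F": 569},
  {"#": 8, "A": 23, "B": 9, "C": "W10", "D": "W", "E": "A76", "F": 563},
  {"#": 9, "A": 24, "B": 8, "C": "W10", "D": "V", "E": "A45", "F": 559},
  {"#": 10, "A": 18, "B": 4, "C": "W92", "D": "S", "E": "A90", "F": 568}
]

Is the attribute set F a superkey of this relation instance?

Yes

All 10 rows have distinct F values, so F → (all attributes) holds and F is a superkey.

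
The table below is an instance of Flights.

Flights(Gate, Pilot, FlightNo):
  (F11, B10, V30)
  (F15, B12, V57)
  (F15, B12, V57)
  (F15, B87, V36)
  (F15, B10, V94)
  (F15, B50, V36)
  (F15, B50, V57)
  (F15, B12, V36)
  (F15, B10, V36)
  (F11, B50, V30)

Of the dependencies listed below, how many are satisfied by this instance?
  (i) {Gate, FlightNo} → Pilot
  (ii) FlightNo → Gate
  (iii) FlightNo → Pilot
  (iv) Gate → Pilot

(i) {Gate, FlightNo} → Pilot: (Gate=F11, FlightNo=V30): 2 rows → Pilot takes values {B10, B50} — violation; (Gate=F15, FlightNo=V57): 3 rows → Pilot takes values {B12, B50} — violation; (Gate=F15, FlightNo=V36): 4 rows → Pilot takes values {B87, B50, B12, B10} — violation — fails.
(ii) FlightNo → Gate: every LHS value maps to a single RHS value — holds.
(iii) FlightNo → Pilot: FlightNo=V30: 2 rows → Pilot takes values {B10, B50} — violation; FlightNo=V57: 3 rows → Pilot takes values {B12, B50} — violation; FlightNo=V36: 4 rows → Pilot takes values {B87, B50, B12, B10} — violation — fails.
(iv) Gate → Pilot: Gate=F11: 2 rows → Pilot takes values {B10, B50} — violation; Gate=F15: 8 rows → Pilot takes values {B12, B87, B10, B50} — violation — fails.
1 of the 4 dependencies holds.

1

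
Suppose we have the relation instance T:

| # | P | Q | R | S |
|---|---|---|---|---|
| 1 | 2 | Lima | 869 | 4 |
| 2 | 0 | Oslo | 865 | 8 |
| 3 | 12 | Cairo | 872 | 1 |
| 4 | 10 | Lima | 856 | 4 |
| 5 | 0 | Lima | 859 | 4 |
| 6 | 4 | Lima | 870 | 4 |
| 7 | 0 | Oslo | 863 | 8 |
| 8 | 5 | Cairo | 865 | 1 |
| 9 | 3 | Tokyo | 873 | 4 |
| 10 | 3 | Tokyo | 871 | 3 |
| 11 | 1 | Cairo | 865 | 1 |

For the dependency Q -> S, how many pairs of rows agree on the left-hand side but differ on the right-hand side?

Q=Lima: all 4 rows agree on S — 0 pairs.
Q=Oslo: all 2 rows agree on S — 0 pairs.
Q=Cairo: all 3 rows agree on S — 0 pairs.
Q=Tokyo: violating pairs (9,10) — 1 pair.

1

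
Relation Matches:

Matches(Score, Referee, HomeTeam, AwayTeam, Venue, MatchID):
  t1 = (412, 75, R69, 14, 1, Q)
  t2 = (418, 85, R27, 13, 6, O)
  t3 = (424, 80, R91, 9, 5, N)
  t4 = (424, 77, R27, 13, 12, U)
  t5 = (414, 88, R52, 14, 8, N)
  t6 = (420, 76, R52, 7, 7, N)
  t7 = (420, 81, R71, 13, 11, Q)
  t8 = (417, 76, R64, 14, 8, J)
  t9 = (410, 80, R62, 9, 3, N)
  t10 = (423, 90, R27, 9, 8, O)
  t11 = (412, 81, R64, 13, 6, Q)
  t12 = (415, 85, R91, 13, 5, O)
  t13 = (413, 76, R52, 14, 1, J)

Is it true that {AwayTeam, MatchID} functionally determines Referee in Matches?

(AwayTeam=14, MatchID=Q): row 1 → Referee = 75 ✓
(AwayTeam=13, MatchID=O): rows 2, 12 → Referee = 85, 85 ✓
(AwayTeam=9, MatchID=N): rows 3, 9 → Referee = 80, 80 ✓
(AwayTeam=13, MatchID=U): row 4 → Referee = 77 ✓
(AwayTeam=14, MatchID=N): row 5 → Referee = 88 ✓
(AwayTeam=7, MatchID=N): row 6 → Referee = 76 ✓
(AwayTeam=13, MatchID=Q): rows 7, 11 → Referee = 81, 81 ✓
(AwayTeam=14, MatchID=J): rows 8, 13 → Referee = 76, 76 ✓
(AwayTeam=9, MatchID=O): row 10 → Referee = 90 ✓
Every {AwayTeam, MatchID} value is associated with a single Referee value, so {AwayTeam, MatchID} → Referee holds.

Yes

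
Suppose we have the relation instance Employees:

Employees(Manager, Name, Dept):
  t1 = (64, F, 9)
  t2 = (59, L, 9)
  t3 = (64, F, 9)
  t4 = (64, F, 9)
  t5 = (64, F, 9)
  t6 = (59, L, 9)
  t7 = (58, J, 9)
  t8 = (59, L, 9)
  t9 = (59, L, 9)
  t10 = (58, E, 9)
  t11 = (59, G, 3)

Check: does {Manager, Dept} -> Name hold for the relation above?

No

(Manager=64, Dept=9): rows 1, 3, 4, 5 → Name = F, F, F, F ✓
(Manager=59, Dept=9): rows 2, 6, 8, 9 → Name = L, L, L, L ✓
(Manager=58, Dept=9): rows 7, 10 → Name takes values {J, E} — violation
(Manager=59, Dept=3): row 11 → Name = G ✓
Two rows agree on {Manager, Dept} but differ on Name, so {Manager, Dept} -> Name does not hold.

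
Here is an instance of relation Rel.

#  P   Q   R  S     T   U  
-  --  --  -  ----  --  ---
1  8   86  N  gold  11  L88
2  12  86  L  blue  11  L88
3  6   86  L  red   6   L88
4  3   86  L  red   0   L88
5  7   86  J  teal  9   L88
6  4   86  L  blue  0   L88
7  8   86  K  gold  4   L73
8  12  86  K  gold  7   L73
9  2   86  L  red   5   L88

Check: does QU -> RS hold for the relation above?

No

(Q=86, U=L88): rows 1, 2, 3, 4, 5, 6, 9 → {R,S} takes values {(N, gold), (L, blue), (L, red), (J, teal)} — violation
(Q=86, U=L73): rows 7, 8 → {R,S} = (K, gold), (K, gold) ✓
Two rows agree on QU but differ on RS, so QU -> RS does not hold.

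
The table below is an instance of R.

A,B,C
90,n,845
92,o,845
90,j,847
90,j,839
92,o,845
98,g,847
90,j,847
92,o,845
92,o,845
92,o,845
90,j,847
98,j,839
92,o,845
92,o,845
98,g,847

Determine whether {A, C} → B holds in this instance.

(A=90, C=845): 1 row → B = n ✓
(A=92, C=845): 7 rows → B = o, o, o, o, o, o, o ✓
(A=90, C=847): 3 rows → B = j, j, j ✓
(A=90, C=839): 1 row → B = j ✓
(A=98, C=847): 2 rows → B = g, g ✓
(A=98, C=839): 1 row → B = j ✓
Every {A, C} value is associated with a single B value, so {A, C} → B holds.

Yes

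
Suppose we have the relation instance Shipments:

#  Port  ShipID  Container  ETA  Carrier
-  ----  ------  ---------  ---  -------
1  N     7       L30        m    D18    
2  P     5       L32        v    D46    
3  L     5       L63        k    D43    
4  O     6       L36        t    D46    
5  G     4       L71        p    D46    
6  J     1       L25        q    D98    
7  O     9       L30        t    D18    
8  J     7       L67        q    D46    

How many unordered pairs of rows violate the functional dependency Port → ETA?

0

Port=O: all 2 rows agree on ETA — 0 pairs.
Port=J: all 2 rows agree on ETA — 0 pairs.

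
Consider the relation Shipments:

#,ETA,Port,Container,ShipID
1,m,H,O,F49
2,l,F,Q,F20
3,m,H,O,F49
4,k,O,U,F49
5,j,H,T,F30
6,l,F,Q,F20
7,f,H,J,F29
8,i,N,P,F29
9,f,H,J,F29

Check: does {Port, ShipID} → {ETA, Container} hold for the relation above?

Yes

(Port=H, ShipID=F49): rows 1, 3 → {ETA,Container} = (m, O), (m, O) ✓
(Port=F, ShipID=F20): rows 2, 6 → {ETA,Container} = (l, Q), (l, Q) ✓
(Port=O, ShipID=F49): row 4 → {ETA,Container} = (k, U) ✓
(Port=H, ShipID=F30): row 5 → {ETA,Container} = (j, T) ✓
(Port=H, ShipID=F29): rows 7, 9 → {ETA,Container} = (f, J), (f, J) ✓
(Port=N, ShipID=F29): row 8 → {ETA,Container} = (i, P) ✓
Every {Port, ShipID} value is associated with a single {ETA, Container} value, so {Port, ShipID} → {ETA, Container} holds.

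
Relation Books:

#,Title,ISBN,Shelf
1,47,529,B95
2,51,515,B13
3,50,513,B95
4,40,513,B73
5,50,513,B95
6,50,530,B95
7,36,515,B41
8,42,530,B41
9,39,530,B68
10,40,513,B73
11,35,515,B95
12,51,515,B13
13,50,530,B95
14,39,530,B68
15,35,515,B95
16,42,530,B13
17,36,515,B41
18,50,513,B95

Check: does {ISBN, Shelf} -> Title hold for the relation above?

(ISBN=529, Shelf=B95): row 1 → Title = 47 ✓
(ISBN=515, Shelf=B13): rows 2, 12 → Title = 51, 51 ✓
(ISBN=513, Shelf=B95): rows 3, 5, 18 → Title = 50, 50, 50 ✓
(ISBN=513, Shelf=B73): rows 4, 10 → Title = 40, 40 ✓
(ISBN=530, Shelf=B95): rows 6, 13 → Title = 50, 50 ✓
(ISBN=515, Shelf=B41): rows 7, 17 → Title = 36, 36 ✓
(ISBN=530, Shelf=B41): row 8 → Title = 42 ✓
(ISBN=530, Shelf=B68): rows 9, 14 → Title = 39, 39 ✓
(ISBN=515, Shelf=B95): rows 11, 15 → Title = 35, 35 ✓
(ISBN=530, Shelf=B13): row 16 → Title = 42 ✓
Every {ISBN, Shelf} value is associated with a single Title value, so {ISBN, Shelf} -> Title holds.

Yes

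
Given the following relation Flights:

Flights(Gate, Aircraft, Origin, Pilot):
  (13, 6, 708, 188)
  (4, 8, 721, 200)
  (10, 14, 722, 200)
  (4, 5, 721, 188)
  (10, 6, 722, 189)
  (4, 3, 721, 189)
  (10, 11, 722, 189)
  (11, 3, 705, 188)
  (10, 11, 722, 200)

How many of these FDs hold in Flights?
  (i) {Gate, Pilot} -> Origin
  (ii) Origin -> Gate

(i) {Gate, Pilot} -> Origin: every LHS value maps to a single RHS value — holds.
(ii) Origin -> Gate: every LHS value maps to a single RHS value — holds.
2 of the 2 dependencies hold.

2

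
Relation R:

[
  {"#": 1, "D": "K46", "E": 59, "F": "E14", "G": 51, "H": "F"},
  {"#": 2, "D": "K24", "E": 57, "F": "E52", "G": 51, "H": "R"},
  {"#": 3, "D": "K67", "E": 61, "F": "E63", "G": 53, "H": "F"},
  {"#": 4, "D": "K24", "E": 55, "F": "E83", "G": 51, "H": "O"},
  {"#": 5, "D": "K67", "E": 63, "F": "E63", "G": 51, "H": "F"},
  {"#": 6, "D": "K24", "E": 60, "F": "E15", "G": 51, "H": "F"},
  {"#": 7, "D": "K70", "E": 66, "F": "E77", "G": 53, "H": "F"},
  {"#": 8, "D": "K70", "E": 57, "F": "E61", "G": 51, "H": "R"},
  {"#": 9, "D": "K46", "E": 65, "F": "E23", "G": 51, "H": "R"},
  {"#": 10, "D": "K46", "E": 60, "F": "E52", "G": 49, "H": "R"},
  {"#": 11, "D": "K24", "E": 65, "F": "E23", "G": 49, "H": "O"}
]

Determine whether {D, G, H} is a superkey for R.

Yes

All 11 rows have distinct {D, G, H} values, so {D, G, H} → (all attributes) holds and {D, G, H} is a superkey.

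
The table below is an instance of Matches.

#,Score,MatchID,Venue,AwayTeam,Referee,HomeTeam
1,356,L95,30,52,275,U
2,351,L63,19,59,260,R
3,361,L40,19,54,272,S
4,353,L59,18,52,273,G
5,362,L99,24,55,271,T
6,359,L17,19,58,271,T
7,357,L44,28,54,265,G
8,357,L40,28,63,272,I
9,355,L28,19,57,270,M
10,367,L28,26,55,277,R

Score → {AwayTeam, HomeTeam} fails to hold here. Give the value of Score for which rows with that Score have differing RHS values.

357

Score=356: row 1 → {AwayTeam,HomeTeam} = (52, U) ✓
Score=351: row 2 → {AwayTeam,HomeTeam} = (59, R) ✓
Score=361: row 3 → {AwayTeam,HomeTeam} = (54, S) ✓
Score=353: row 4 → {AwayTeam,HomeTeam} = (52, G) ✓
Score=362: row 5 → {AwayTeam,HomeTeam} = (55, T) ✓
Score=359: row 6 → {AwayTeam,HomeTeam} = (58, T) ✓
Score=357: rows 7, 8 → {AwayTeam,HomeTeam} takes values {(54, G), (63, I)} — violation
Score=355: row 9 → {AwayTeam,HomeTeam} = (57, M) ✓
Score=367: row 10 → {AwayTeam,HomeTeam} = (55, R) ✓
The only Score value with inconsistent RHS is Score=357.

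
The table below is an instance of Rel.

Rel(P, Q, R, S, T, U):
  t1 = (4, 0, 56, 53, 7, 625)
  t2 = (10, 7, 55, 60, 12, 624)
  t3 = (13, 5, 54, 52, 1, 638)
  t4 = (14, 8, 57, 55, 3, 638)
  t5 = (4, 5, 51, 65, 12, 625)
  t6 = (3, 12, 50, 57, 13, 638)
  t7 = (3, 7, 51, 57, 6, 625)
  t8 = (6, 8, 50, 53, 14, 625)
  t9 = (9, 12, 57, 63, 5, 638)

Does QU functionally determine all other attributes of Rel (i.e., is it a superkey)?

Rows 6 and 9 have the same QU value (Q=12, U=638) but are distinct tuples, so QU does not determine every attribute — not a superkey.

No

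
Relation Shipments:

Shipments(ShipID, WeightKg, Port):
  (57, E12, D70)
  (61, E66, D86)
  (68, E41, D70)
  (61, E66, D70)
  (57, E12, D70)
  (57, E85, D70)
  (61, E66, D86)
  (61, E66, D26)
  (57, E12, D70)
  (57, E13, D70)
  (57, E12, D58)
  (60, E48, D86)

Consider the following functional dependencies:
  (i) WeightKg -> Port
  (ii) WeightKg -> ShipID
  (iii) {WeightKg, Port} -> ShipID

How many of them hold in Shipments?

2

(i) WeightKg -> Port: WeightKg=E12: 4 rows → Port takes values {D70, D58} — violation; WeightKg=E66: 4 rows → Port takes values {D86, D70, D26} — violation — fails.
(ii) WeightKg -> ShipID: every LHS value maps to a single RHS value — holds.
(iii) {WeightKg, Port} -> ShipID: every LHS value maps to a single RHS value — holds.
2 of the 3 dependencies hold.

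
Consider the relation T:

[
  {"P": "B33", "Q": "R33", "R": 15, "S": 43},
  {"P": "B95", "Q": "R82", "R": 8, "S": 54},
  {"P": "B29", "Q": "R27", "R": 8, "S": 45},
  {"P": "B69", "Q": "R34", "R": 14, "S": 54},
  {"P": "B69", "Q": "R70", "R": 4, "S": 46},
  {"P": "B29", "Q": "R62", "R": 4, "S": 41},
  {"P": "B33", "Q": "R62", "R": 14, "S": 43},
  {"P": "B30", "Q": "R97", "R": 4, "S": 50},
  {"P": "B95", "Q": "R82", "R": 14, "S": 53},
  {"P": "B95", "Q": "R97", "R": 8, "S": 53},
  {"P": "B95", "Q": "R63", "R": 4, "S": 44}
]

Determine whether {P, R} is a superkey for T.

Two distinct rows share (P=B95, R=8), so {P, R} does not determine every attribute — not a superkey.

No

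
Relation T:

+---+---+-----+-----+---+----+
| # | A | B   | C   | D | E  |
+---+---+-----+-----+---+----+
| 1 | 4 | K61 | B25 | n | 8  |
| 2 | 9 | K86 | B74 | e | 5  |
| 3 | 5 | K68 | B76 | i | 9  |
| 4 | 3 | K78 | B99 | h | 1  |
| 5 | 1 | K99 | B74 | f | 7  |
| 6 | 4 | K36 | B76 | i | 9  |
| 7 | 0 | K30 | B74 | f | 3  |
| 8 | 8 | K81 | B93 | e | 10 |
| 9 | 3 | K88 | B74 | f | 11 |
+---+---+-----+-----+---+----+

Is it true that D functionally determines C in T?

No

D=n: row 1 → C = B25 ✓
D=e: rows 2, 8 → C takes values {B74, B93} — violation
D=i: rows 3, 6 → C = B76, B76 ✓
D=h: row 4 → C = B99 ✓
D=f: rows 5, 7, 9 → C = B74, B74, B74 ✓
Two rows agree on D but differ on C, so D -> C does not hold.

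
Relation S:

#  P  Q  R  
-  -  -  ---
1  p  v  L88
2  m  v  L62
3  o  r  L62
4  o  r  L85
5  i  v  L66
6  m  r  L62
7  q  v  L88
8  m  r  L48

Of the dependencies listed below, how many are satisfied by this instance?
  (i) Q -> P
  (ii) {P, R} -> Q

(i) Q -> P: Q=v: rows 1, 2, 5, 7 → P takes values {p, m, i, q} — violation; Q=r: rows 3, 4, 6, 8 → P takes values {o, m} — violation — fails.
(ii) {P, R} -> Q: (P=m, R=L62): rows 2, 6 → Q takes values {v, r} — violation — fails.
None of the 2 dependencies hold.

0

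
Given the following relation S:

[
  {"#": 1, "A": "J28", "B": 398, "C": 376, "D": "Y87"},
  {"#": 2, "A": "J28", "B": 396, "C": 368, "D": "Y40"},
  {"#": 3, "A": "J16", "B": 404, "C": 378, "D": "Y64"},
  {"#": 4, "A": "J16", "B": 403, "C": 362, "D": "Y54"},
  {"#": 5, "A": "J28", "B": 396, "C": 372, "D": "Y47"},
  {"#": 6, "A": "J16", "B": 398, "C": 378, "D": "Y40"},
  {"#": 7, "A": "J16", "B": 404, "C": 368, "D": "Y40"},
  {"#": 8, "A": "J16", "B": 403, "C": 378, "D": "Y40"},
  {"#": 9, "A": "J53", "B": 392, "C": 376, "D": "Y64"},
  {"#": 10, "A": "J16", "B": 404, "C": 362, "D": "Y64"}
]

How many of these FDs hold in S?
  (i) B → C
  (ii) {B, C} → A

1

(i) B → C: B=398: rows 1, 6 → C takes values {376, 378} — violation; B=396: rows 2, 5 → C takes values {368, 372} — violation; B=404: rows 3, 7, 10 → C takes values {378, 368, 362} — violation; B=403: rows 4, 8 → C takes values {362, 378} — violation — fails.
(ii) {B, C} → A: every LHS value maps to a single RHS value — holds.
1 of the 2 dependencies holds.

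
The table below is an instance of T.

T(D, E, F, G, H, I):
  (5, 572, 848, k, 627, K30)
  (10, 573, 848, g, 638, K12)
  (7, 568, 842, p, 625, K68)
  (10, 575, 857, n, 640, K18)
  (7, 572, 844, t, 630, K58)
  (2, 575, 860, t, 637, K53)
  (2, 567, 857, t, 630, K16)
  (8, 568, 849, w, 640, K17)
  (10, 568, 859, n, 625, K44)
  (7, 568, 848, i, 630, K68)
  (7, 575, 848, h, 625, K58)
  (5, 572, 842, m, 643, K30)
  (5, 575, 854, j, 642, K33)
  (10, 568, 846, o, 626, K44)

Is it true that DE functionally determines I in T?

Yes

(D=5, E=572): 2 rows → I = K30, K30 ✓
(D=10, E=573): 1 row → I = K12 ✓
(D=7, E=568): 2 rows → I = K68, K68 ✓
(D=10, E=575): 1 row → I = K18 ✓
(D=7, E=572): 1 row → I = K58 ✓
(D=2, E=575): 1 row → I = K53 ✓
(D=2, E=567): 1 row → I = K16 ✓
(D=8, E=568): 1 row → I = K17 ✓
(D=10, E=568): 2 rows → I = K44, K44 ✓
(D=7, E=575): 1 row → I = K58 ✓
(D=5, E=575): 1 row → I = K33 ✓
Every DE value is associated with a single I value, so DE → I holds.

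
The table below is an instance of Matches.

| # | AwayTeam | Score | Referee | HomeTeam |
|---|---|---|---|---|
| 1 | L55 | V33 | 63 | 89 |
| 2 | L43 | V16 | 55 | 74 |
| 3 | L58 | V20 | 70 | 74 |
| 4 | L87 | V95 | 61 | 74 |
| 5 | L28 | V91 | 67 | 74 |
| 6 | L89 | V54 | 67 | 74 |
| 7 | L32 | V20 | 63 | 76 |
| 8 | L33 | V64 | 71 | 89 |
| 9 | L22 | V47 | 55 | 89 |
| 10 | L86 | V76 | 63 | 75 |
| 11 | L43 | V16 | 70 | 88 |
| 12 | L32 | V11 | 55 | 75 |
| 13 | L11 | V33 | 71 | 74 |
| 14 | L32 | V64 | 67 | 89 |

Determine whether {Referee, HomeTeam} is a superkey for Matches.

No

Rows 5 and 6 have the same {Referee, HomeTeam} value (Referee=67, HomeTeam=74) but are distinct tuples, so {Referee, HomeTeam} does not determine every attribute — not a superkey.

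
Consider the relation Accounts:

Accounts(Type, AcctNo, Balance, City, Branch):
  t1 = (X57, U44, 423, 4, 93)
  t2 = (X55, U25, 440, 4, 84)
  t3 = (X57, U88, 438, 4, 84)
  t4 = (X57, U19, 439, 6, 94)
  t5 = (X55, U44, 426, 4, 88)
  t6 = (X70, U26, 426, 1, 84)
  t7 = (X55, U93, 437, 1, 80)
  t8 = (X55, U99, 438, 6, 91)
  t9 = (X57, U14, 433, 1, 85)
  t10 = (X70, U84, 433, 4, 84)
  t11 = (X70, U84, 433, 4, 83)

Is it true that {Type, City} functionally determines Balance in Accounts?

(Type=X57, City=4): rows 1, 3 → Balance takes values {423, 438} — violation
(Type=X55, City=4): rows 2, 5 → Balance takes values {440, 426} — violation
(Type=X57, City=6): row 4 → Balance = 439 ✓
(Type=X70, City=1): row 6 → Balance = 426 ✓
(Type=X55, City=1): row 7 → Balance = 437 ✓
(Type=X55, City=6): row 8 → Balance = 438 ✓
(Type=X57, City=1): row 9 → Balance = 433 ✓
(Type=X70, City=4): rows 10, 11 → Balance = 433, 433 ✓
Two rows agree on {Type, City} but differ on Balance, so {Type, City} → Balance does not hold.

No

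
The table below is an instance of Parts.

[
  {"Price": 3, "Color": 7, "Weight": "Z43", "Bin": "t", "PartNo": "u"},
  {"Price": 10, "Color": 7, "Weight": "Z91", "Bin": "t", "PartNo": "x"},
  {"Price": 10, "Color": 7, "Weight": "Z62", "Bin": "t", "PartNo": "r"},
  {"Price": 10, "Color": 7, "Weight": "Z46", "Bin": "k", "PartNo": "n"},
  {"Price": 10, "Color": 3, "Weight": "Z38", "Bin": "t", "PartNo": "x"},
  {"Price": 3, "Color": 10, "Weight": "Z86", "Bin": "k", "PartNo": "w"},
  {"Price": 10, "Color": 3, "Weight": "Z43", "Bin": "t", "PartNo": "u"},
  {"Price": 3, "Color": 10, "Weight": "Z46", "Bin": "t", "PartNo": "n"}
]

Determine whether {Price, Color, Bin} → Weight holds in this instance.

No

(Price=3, Color=7, Bin=t): 1 row → Weight = Z43 ✓
(Price=10, Color=7, Bin=t): 2 rows → Weight takes values {Z91, Z62} — violation
(Price=10, Color=7, Bin=k): 1 row → Weight = Z46 ✓
(Price=10, Color=3, Bin=t): 2 rows → Weight takes values {Z38, Z43} — violation
(Price=3, Color=10, Bin=k): 1 row → Weight = Z86 ✓
(Price=3, Color=10, Bin=t): 1 row → Weight = Z46 ✓
Two rows agree on {Price, Color, Bin} but differ on Weight, so {Price, Color, Bin} → Weight does not hold.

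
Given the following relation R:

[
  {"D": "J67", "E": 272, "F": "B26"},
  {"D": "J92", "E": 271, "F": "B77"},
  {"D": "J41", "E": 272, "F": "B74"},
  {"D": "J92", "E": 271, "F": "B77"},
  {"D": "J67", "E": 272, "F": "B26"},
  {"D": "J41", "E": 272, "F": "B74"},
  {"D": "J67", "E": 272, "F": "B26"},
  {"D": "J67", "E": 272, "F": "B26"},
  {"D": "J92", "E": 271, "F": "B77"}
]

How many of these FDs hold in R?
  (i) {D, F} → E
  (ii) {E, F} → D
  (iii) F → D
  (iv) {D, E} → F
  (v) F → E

(i) {D, F} → E: every LHS value maps to a single RHS value — holds.
(ii) {E, F} → D: every LHS value maps to a single RHS value — holds.
(iii) F → D: every LHS value maps to a single RHS value — holds.
(iv) {D, E} → F: every LHS value maps to a single RHS value — holds.
(v) F → E: every LHS value maps to a single RHS value — holds.
5 of the 5 dependencies hold.

5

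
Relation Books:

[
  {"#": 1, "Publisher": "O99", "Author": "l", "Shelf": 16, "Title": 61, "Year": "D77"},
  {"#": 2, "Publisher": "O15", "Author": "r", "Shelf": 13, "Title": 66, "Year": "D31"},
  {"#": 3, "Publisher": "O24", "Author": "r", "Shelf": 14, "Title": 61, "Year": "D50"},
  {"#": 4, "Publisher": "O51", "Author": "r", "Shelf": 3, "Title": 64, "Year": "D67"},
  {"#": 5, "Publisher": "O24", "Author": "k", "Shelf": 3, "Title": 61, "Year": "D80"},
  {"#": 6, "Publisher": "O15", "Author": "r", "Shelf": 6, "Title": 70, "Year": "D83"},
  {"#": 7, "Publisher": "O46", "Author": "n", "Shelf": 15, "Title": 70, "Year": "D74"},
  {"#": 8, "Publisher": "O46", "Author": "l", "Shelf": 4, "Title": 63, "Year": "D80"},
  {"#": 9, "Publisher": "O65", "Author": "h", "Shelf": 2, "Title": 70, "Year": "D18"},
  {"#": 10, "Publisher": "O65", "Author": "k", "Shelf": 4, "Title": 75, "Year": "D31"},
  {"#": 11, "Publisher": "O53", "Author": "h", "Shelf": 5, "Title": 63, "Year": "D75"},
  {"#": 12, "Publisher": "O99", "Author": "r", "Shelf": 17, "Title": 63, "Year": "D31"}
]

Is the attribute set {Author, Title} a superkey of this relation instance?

Yes

All 12 rows have distinct {Author, Title} values, so {Author, Title} → (all attributes) holds and {Author, Title} is a superkey.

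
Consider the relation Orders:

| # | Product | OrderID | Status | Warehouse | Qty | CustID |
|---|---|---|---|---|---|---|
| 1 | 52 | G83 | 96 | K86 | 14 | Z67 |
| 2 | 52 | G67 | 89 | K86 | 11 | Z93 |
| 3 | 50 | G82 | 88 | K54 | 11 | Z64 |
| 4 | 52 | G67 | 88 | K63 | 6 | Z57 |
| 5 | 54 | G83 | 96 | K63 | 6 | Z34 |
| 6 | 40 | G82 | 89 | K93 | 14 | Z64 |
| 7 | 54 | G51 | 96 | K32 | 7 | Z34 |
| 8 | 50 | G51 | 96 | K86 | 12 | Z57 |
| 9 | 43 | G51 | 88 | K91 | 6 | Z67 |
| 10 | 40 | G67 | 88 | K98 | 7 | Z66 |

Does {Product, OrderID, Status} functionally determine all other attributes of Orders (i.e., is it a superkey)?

All 10 rows have distinct {Product, OrderID, Status} values, so {Product, OrderID, Status} → (all attributes) holds and {Product, OrderID, Status} is a superkey.

Yes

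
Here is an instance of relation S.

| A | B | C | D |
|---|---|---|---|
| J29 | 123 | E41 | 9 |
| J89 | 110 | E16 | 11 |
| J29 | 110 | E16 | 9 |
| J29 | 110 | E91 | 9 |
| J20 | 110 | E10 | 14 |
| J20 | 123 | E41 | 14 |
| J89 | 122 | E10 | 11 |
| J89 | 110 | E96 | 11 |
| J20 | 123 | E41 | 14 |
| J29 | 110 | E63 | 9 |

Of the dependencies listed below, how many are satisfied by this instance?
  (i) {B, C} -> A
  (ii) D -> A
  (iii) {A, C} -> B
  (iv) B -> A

(i) {B, C} -> A: (B=123, C=E41): 3 rows → A takes values {J29, J20} — violation; (B=110, C=E16): 2 rows → A takes values {J89, J29} — violation — fails.
(ii) D -> A: every LHS value maps to a single RHS value — holds.
(iii) {A, C} -> B: every LHS value maps to a single RHS value — holds.
(iv) B -> A: B=123: 3 rows → A takes values {J29, J20} — violation; B=110: 6 rows → A takes values {J89, J29, J20} — violation — fails.
2 of the 4 dependencies hold.

2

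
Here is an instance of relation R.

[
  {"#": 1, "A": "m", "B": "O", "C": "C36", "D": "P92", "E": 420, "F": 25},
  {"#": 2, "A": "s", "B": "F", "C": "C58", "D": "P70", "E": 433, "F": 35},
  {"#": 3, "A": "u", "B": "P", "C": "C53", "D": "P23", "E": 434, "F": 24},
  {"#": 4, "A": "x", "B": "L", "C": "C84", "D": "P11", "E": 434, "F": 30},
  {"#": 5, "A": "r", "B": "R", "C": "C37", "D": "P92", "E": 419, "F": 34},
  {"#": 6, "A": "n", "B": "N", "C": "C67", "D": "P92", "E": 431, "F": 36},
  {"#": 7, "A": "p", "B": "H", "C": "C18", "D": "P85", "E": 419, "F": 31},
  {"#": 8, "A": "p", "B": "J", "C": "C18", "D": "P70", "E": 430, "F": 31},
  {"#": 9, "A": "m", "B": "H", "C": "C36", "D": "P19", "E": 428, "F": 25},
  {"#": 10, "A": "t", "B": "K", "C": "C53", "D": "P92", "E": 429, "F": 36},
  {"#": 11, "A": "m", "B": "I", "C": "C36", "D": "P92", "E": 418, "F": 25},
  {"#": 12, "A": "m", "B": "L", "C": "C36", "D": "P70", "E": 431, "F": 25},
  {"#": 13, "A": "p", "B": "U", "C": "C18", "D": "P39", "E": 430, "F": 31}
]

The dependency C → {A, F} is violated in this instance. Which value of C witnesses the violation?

C53

C=C36: rows 1, 9, 11, 12 → {A,F} = (m, 25), (m, 25), (m, 25), (m, 25) ✓
C=C58: row 2 → {A,F} = (s, 35) ✓
C=C53: rows 3, 10 → {A,F} takes values {(u, 24), (t, 36)} — violation
C=C84: row 4 → {A,F} = (x, 30) ✓
C=C37: row 5 → {A,F} = (r, 34) ✓
C=C67: row 6 → {A,F} = (n, 36) ✓
C=C18: rows 7, 8, 13 → {A,F} = (p, 31), (p, 31), (p, 31) ✓
The only C value with inconsistent RHS is C=C53.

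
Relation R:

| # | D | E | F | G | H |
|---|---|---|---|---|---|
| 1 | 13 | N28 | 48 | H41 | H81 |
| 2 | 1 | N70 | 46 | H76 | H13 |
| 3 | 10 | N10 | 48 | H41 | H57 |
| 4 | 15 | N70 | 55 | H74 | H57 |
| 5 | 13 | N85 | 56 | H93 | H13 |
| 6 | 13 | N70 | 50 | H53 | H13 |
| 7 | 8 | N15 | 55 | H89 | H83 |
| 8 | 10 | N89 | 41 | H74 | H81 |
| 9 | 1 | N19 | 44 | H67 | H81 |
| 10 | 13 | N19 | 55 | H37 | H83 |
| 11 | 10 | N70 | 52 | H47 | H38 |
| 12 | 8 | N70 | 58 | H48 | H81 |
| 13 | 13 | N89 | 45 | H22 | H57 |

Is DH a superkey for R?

Rows 5 and 6 have the same DH value (D=13, H=H13) but are distinct tuples, so DH does not determine every attribute — not a superkey.

No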